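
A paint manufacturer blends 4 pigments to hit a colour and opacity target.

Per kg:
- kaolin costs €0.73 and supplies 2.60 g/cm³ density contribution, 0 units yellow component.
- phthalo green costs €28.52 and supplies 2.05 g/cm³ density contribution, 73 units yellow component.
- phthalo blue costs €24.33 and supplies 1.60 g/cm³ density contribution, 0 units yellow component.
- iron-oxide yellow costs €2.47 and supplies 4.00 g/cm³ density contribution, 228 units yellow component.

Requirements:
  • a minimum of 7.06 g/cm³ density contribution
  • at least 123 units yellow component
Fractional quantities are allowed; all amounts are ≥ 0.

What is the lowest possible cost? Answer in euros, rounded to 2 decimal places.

€2.71

Let x1 = kg of kaolin, x2 = kg of phthalo green, x3 = kg of phthalo blue, x4 = kg of iron-oxide yellow.
min 0.73x1 + 28.52x2 + 24.33x3 + 2.47x4 subject to:
  2.6x1 + 2.05x2 + 1.6x3 + 4x4 ≥ 7.06   (density contribution)
  73x2 + 228x4 ≥ 123   (yellow component)
  x1, x2, x3, x4 ≥ 0.
The cheapest feasible vertex uses only kaolin, iron-oxide yellow; phthalo green, phthalo blue are not used. There the density contribution and yellow component constraints are tight.
Optimal quantities: kaolin = 1.885 kg, iron-oxide yellow = 0.5395 kg.
Cost = 0.73·1.885 + 2.47·0.5395 = 2.7086.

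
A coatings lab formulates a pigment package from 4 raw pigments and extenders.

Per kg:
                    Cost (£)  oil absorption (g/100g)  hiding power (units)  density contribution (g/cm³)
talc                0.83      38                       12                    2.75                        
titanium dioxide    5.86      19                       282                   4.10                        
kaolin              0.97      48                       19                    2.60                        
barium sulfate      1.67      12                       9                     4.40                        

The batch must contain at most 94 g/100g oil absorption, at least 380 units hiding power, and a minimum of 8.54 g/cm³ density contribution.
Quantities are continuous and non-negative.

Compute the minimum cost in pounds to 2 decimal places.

Treat it as an LP. Let x1 = kg of talc, x2 = kg of titanium dioxide, x3 = kg of kaolin, x4 = kg of barium sulfate.
Minimise 0.83x1 + 5.86x2 + 0.97x3 + 1.67x4 with:
  38x1 + 19x2 + 48x3 + 12x4 ≤ 94   (oil absorption)
  12x1 + 282x2 + 19x3 + 9x4 ≥ 380   (hiding power)
  2.75x1 + 4.1x2 + 2.6x3 + 4.4x4 ≥ 8.54   (density contribution)
  x1, x2, x3, x4 ≥ 0.
The cheapest feasible vertex uses only talc, titanium dioxide; kaolin, barium sulfate are not used. Binding constraints: hiding power and density contribution.
Solving gives x1 = 1.171, x2 = 1.298.
Total cost: 0.83·1.171 + 5.86·1.298 = 8.5782.

£8.58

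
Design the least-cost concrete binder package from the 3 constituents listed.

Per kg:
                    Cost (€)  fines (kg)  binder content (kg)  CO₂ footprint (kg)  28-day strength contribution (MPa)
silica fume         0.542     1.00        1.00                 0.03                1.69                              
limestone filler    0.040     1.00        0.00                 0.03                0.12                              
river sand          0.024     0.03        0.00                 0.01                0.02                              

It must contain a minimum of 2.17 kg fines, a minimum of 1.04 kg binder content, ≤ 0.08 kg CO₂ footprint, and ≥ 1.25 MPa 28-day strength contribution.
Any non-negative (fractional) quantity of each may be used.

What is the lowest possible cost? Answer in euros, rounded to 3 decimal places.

Let x1 = kg of silica fume, x2 = kg of limestone filler, x3 = kg of river sand.
Minimise 0.542x1 + 0.04x2 + 0.024x3 subject to:
  1x1 + 1x2 + 0.03x3 ≥ 2.17   (fines)
  1x1 ≥ 1.04   (binder content)
  0.03x1 + 0.03x2 + 0.01x3 ≤ 0.08   (CO₂ footprint)
  1.69x1 + 0.12x2 + 0.02x3 ≥ 1.25   (28-day strength contribution)
  x1, x2, x3 ≥ 0.
The optimal basis is {silica fume, limestone filler}; river sand drops out. There the fines and binder content constraints are tight.
Solving gives x1 = 1.04, x2 = 1.13.
Hence cost = 0.542·1.04 + 0.04·1.13 = €0.60888.

€0.609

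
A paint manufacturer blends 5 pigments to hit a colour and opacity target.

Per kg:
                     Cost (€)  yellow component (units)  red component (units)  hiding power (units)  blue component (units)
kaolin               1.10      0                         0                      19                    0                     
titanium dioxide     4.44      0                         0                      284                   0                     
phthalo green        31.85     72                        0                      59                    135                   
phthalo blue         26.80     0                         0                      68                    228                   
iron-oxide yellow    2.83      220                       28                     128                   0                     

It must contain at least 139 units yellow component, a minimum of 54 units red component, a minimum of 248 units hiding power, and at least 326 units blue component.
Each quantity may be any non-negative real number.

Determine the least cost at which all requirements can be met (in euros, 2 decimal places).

€43.78

Let x1 = kg of kaolin, x2 = kg of titanium dioxide, x3 = kg of phthalo green, x4 = kg of phthalo blue, x5 = kg of iron-oxide yellow.
Minimize 1.1x1 + 4.44x2 + 31.85x3 + 26.8x4 + 2.83x5 s.t.:
  72x3 + 220x5 ≥ 139   (yellow component)
  28x5 ≥ 54   (red component)
  19x1 + 284x2 + 59x3 + 68x4 + 128x5 ≥ 248   (hiding power)
  135x3 + 228x4 ≥ 326   (blue component)
  x1, x2, x3, x4, x5 ≥ 0.
The cheapest feasible vertex uses only phthalo blue, iron-oxide yellow; kaolin, titanium dioxide, phthalo green are not used. The red component and blue component requirements are met with equality.
That vertex is x4 = 1.43, x5 = 1.929.
Total cost: 26.8·1.43 + 2.83·1.929 = 43.7831.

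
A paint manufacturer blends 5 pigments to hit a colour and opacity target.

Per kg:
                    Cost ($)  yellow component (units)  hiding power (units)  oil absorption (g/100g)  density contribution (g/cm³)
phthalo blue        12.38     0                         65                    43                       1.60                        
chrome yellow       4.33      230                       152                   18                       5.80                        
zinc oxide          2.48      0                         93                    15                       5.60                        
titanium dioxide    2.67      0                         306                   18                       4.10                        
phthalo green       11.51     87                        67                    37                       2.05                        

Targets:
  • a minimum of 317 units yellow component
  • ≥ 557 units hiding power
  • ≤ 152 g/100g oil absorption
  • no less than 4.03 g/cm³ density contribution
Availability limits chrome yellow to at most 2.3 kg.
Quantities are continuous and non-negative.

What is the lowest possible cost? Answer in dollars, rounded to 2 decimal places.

$9.00

Set it up as a linear program. Let x1 = kg of phthalo blue, x2 = kg of chrome yellow, x3 = kg of zinc oxide, x4 = kg of titanium dioxide, x5 = kg of phthalo green.
Minimise 12.38x1 + 4.33x2 + 2.48x3 + 2.67x4 + 11.51x5 with:
  230x2 + 87x5 ≥ 317   (yellow component)
  65x1 + 152x2 + 93x3 + 306x4 + 67x5 ≥ 557   (hiding power)
  43x1 + 18x2 + 15x3 + 18x4 + 37x5 ≤ 152   (oil absorption)
  1.6x1 + 5.8x2 + 5.6x3 + 4.1x4 + 2.05x5 ≥ 4.03   (density contribution)
  x2 ≤ 2.3
  x1, x2, x3, x4, x5 ≥ 0.
The minimum-cost mix takes nothing from phthalo blue, zinc oxide, phthalo green — only chrome yellow, titanium dioxide. Binding constraints: yellow component and hiding power.
Optimal quantities: chrome yellow = 1.378 kg, titanium dioxide = 1.136 kg.
Hence cost = 4.33·1.378 + 2.67·1.136 = $8.9999.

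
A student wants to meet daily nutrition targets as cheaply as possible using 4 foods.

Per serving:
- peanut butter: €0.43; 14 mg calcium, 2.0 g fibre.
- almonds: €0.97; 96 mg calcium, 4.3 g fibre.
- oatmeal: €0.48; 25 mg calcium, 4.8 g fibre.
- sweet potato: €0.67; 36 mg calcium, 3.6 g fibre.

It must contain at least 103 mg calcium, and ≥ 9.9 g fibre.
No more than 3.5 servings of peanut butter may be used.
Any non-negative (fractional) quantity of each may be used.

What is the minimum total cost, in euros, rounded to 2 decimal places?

€1.37

This is a linear program. Let x1 = servings of peanut butter, x2 = servings of almonds, x3 = servings of oatmeal, x4 = servings of sweet potato.
min 0.43x1 + 0.97x2 + 0.48x3 + 0.67x4 s.t.:
  14x1 + 96x2 + 25x3 + 36x4 ≥ 103   (calcium)
  2x1 + 4.3x2 + 4.8x3 + 3.6x4 ≥ 9.9   (fibre)
  x1 ≤ 3.5
  x1, x2, x3, x4 ≥ 0.
The optimal basis is {almonds, oatmeal}; peanut butter, sweet potato drop out. There the calcium and fibre constraints are tight.
Optimal quantities: almonds = 0.6988 servings, oatmeal = 1.436 servings.
Objective = 0.97·0.6988 + 0.48·1.436 = 1.3671.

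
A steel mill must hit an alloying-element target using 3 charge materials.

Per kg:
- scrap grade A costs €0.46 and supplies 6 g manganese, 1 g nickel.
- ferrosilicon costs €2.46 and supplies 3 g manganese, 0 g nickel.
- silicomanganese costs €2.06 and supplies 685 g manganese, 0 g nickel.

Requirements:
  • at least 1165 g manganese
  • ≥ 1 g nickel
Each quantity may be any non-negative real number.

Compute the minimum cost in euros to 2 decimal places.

Treat it as an LP. Let x1 = kg of scrap grade A, x2 = kg of ferrosilicon, x3 = kg of silicomanganese.
min 0.46x1 + 2.46x2 + 2.06x3 subject to:
  6x1 + 3x2 + 685x3 ≥ 1165   (manganese)
  1x1 ≥ 1   (nickel)
  x1, x2, x3 ≥ 0.
The minimum-cost mix takes nothing from ferrosilicon — only scrap grade A, silicomanganese. There the manganese and nickel constraints are tight.
That vertex is x1 = 1, x3 = 1.692.
Total cost: 0.46·1 + 2.06·1.692 = 3.9455.

€3.95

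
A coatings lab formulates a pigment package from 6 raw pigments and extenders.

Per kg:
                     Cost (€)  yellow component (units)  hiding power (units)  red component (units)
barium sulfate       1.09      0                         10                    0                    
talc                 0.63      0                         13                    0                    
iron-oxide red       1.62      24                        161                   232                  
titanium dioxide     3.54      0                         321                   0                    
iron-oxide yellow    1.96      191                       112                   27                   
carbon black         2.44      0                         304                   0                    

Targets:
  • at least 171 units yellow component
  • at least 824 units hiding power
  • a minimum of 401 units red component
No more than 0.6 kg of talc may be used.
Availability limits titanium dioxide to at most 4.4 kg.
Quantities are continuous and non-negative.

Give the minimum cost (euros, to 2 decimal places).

Treat it as an LP. Let x1 = kg of barium sulfate, x2 = kg of talc, x3 = kg of iron-oxide red, x4 = kg of titanium dioxide, x5 = kg of iron-oxide yellow, x6 = kg of carbon black.
Minimize 1.09x1 + 0.63x2 + 1.62x3 + 3.54x4 + 1.96x5 + 2.44x6 with:
  24x3 + 191x5 ≥ 171   (yellow component)
  10x1 + 13x2 + 161x3 + 321x4 + 112x5 + 304x6 ≥ 824   (hiding power)
  232x3 + 27x5 ≥ 401   (red component)
  x2 ≤ 0.6
  x4 ≤ 4.4
  x1, x2, x3, x4, x5, x6 ≥ 0.
At the optimum only iron-oxide red, iron-oxide yellow, carbon black are positive (barium sulfate, talc, titanium dioxide = 0). There the yellow component, hiding power, red component constraints are tight.
Solving gives x3 = 1.648, x5 = 0.6882, x6 = 1.584.
Hence cost = 1.62·1.648 + 1.96·0.6882 + 2.44·1.584 = €7.8836.

€7.88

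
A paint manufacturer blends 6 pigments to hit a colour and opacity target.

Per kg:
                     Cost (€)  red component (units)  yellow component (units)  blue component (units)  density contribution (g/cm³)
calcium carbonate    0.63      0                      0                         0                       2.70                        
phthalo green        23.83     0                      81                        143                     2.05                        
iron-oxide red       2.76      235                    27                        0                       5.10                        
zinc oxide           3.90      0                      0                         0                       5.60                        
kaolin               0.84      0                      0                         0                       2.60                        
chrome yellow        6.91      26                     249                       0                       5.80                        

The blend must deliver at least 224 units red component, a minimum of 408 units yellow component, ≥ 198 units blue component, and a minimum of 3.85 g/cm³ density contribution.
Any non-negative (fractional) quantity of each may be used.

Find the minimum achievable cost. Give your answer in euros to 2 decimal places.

€42.88

Set it up as a linear program. Let x1 = kg of calcium carbonate, x2 = kg of phthalo green, x3 = kg of iron-oxide red, x4 = kg of zinc oxide, x5 = kg of kaolin, x6 = kg of chrome yellow.
Minimise 0.63x1 + 23.83x2 + 2.76x3 + 3.9x4 + 0.84x5 + 6.91x6 s.t.:
  235x3 + 26x6 ≥ 224   (red component)
  81x2 + 27x3 + 249x6 ≥ 408   (yellow component)
  143x2 ≥ 198   (blue component)
  2.7x1 + 2.05x2 + 5.1x3 + 5.6x4 + 2.6x5 + 5.8x6 ≥ 3.85   (density contribution)
  x1, x2, x3, x4, x5, x6 ≥ 0.
The minimum-cost mix takes nothing from calcium carbonate, zinc oxide, kaolin — only phthalo green, iron-oxide red, chrome yellow. Binding constraints: red component, yellow component, blue component.
Optimal quantities: phthalo green = 1.3846 kg, iron-oxide red = 0.83172 kg, chrome yellow = 1.098 kg.
Hence cost = 23.83·1.3846 + 2.76·0.83172 + 6.91·1.098 = €42.8777.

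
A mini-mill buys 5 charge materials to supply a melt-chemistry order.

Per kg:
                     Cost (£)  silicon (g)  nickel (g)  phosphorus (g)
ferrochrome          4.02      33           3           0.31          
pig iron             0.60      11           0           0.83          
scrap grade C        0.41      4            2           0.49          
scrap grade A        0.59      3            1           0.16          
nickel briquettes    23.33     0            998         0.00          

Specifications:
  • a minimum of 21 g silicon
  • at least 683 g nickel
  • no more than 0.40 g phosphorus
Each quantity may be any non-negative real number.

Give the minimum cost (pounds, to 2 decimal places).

Let x1 = kg of ferrochrome, x2 = kg of pig iron, x3 = kg of scrap grade C, x4 = kg of scrap grade A, x5 = kg of nickel briquettes.
Minimise 4.02x1 + 0.6x2 + 0.41x3 + 0.59x4 + 23.33x5 subject to:
  33x1 + 11x2 + 4x3 + 3x4 ≥ 21   (silicon)
  3x1 + 2x3 + 1x4 + 998x5 ≥ 683   (nickel)
  0.31x1 + 0.83x2 + 0.49x3 + 0.16x4 ≤ 0.4   (phosphorus)
  x1, x2, x3, x4, x5 ≥ 0.
The cheapest feasible vertex uses only ferrochrome, pig iron, nickel briquettes; scrap grade C, scrap grade A are not used. The silicon, nickel, phosphorus requirements are met with equality.
Solving gives x1 = 0.5434, x2 = 0.279, x5 = 0.6827.
Objective = 4.02·0.5434 + 0.6·0.279 + 23.33·0.6827 = 18.2793.

£18.28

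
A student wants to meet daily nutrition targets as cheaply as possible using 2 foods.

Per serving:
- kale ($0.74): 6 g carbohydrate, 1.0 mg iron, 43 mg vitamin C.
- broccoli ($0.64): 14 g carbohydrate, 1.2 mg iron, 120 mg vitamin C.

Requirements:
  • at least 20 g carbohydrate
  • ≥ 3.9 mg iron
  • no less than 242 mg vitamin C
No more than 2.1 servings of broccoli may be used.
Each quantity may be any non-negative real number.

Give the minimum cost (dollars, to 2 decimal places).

Let x1 = servings of kale, x2 = servings of broccoli.
Minimize 0.74x1 + 0.64x2 subject to:
  6x1 + 14x2 ≥ 20   (carbohydrate)
  1x1 + 1.2x2 ≥ 3.9   (iron)
  43x1 + 120x2 ≥ 242   (vitamin C)
  x2 ≤ 2.1
  x1, x2 ≥ 0.
Both inputs are positive at the optimum. Binding constraints: iron and the broccoli cap.
Optimal quantities: kale = 1.38 servings, broccoli = 2.1 servings.
Total cost: 0.74·1.38 + 0.64·2.1 = 2.3652.

$2.37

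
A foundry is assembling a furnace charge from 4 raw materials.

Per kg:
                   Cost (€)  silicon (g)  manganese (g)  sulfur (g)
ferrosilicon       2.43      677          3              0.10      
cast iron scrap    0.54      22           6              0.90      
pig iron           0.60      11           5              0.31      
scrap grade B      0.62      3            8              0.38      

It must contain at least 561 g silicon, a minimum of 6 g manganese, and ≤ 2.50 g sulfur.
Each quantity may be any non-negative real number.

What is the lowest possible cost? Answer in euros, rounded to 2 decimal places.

€2.28

Set it up as a linear program. Let x1 = kg of ferrosilicon, x2 = kg of cast iron scrap, x3 = kg of pig iron, x4 = kg of scrap grade B.
min 2.43x1 + 0.54x2 + 0.6x3 + 0.62x4 with:
  677x1 + 22x2 + 11x3 + 3x4 ≥ 561   (silicon)
  3x1 + 6x2 + 5x3 + 8x4 ≥ 6   (manganese)
  0.1x1 + 0.9x2 + 0.31x3 + 0.38x4 ≤ 2.5   (sulfur)
  x1, x2, x3, x4 ≥ 0.
At the optimum only ferrosilicon, scrap grade B are positive (cast iron scrap, pig iron = 0). Binding constraints: silicon and manganese.
Optimal quantities: ferrosilicon = 0.8267 kg, scrap grade B = 0.44 kg.
Total cost: 2.43·0.8267 + 0.62·0.44 = 2.2817.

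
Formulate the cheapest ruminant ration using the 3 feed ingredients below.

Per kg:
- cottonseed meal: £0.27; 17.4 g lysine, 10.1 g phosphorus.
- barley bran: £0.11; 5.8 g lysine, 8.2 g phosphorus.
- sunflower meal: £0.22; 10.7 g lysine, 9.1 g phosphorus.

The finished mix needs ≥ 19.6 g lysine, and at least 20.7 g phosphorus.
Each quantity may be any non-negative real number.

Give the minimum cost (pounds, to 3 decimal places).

Treat it as an LP. Let x1 = kg of cottonseed meal, x2 = kg of barley bran, x3 = kg of sunflower meal.
min 0.27x1 + 0.11x2 + 0.22x3 subject to:
  17.4x1 + 5.8x2 + 10.7x3 ≥ 19.6   (lysine)
  10.1x1 + 8.2x2 + 9.1x3 ≥ 20.7   (phosphorus)
  x1, x2, x3 ≥ 0.
The optimal basis is {cottonseed meal, barley bran}; sunflower meal drops out. There the lysine and phosphorus constraints are tight.
So cottonseed meal = 0.4835 kg, barley bran = 1.929 kg.
Cost = 0.27·0.4835 + 0.11·1.929 = 0.34274.

£0.343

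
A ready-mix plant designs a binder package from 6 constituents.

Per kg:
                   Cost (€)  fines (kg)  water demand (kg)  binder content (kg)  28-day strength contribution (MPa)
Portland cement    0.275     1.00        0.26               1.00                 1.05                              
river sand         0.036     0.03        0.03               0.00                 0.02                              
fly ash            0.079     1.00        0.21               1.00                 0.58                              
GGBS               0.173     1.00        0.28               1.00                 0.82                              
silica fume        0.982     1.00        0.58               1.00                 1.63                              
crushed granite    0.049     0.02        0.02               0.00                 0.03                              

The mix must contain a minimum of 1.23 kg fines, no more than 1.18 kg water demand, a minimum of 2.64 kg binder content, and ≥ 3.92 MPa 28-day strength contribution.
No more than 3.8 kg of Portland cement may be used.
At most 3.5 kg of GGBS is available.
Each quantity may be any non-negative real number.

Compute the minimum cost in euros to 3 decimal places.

Let x1 = kg of Portland cement, x2 = kg of river sand, x3 = kg of fly ash, x4 = kg of GGBS, x5 = kg of silica fume, x6 = kg of crushed granite.
min 0.275x1 + 0.036x2 + 0.079x3 + 0.173x4 + 0.982x5 + 0.049x6 with:
  1x1 + 0.03x2 + 1x3 + 1x4 + 1x5 + 0.02x6 ≥ 1.23   (fines)
  0.26x1 + 0.03x2 + 0.21x3 + 0.28x4 + 0.58x5 + 0.02x6 ≤ 1.18   (water demand)
  1x1 + 1x3 + 1x4 + 1x5 ≥ 2.64   (binder content)
  1.05x1 + 0.02x2 + 0.58x3 + 0.82x4 + 1.63x5 + 0.03x6 ≥ 3.92   (28-day strength contribution)
  x1 ≤ 3.8
  x4 ≤ 3.5
  x1, x2, x3, x4, x5, x6 ≥ 0.
The minimum-cost mix takes nothing from river sand, GGBS, silica fume, crushed granite — only Portland cement, fly ash. The water demand and 28-day strength contribution requirements are met with equality.
That vertex is x1 = 1.991, x3 = 3.154.
Objective = 0.275·1.991 + 0.079·3.154 = 0.79669.

€0.797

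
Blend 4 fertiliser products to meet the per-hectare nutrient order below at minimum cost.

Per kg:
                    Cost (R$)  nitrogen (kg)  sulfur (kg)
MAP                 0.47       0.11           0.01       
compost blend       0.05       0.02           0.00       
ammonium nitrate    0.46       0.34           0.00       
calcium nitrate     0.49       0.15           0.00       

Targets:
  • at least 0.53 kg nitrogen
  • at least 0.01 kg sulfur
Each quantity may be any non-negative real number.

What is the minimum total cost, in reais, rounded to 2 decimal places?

This is a linear program. Let x1 = kg of MAP, x2 = kg of compost blend, x3 = kg of ammonium nitrate, x4 = kg of calcium nitrate.
Minimize 0.47x1 + 0.05x2 + 0.46x3 + 0.49x4 with:
  0.11x1 + 0.02x2 + 0.34x3 + 0.15x4 ≥ 0.53   (nitrogen)
  0.01x1 ≥ 0.01   (sulfur)
  x1, x2, x3, x4 ≥ 0.
The minimum-cost mix takes nothing from compost blend, calcium nitrate — only MAP, ammonium nitrate. The nitrogen and sulfur requirements are met with equality.
Solving gives x1 = 1, x3 = 1.235.
Objective = 0.47·1 + 0.46·1.235 = 1.0381.

R$1.04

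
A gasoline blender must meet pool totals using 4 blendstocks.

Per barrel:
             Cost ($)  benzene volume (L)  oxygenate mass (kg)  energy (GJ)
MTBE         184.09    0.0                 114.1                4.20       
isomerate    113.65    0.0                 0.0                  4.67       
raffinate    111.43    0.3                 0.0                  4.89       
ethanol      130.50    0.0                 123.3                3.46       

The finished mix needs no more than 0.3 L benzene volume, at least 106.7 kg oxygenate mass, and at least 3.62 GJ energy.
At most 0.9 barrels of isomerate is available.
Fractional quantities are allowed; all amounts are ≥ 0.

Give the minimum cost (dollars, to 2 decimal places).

$127.19

Set it up as a linear program. Let x1 = barrels of MTBE, x2 = barrels of isomerate, x3 = barrels of raffinate, x4 = barrels of ethanol.
min 184.09x1 + 113.65x2 + 111.43x3 + 130.5x4 subject to:
  0.3x3 ≤ 0.3   (benzene volume)
  114.1x1 + 123.3x4 ≥ 106.7   (oxygenate mass)
  4.2x1 + 4.67x2 + 4.89x3 + 3.46x4 ≥ 3.62   (energy)
  x2 ≤ 0.9
  x1, x2, x3, x4 ≥ 0.
The cheapest feasible vertex uses only raffinate, ethanol; MTBE, isomerate are not used. The oxygenate mass and energy requirements are met with equality.
So raffinate = 0.12798 barrels, ethanol = 0.86537 barrels.
Hence cost = 111.43·0.12798 + 130.5·0.86537 = $127.1916.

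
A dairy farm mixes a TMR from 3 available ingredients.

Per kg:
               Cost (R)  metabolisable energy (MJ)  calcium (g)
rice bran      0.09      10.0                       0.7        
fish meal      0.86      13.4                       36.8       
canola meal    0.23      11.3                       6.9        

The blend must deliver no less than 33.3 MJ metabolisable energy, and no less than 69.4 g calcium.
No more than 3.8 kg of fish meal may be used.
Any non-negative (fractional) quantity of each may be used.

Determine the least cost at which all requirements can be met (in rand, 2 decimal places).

R1.68

Let x1 = kg of rice bran, x2 = kg of fish meal, x3 = kg of canola meal.
Minimize 0.09x1 + 0.86x2 + 0.23x3 with:
  10x1 + 13.4x2 + 11.3x3 ≥ 33.3   (metabolisable energy)
  0.7x1 + 36.8x2 + 6.9x3 ≥ 69.4   (calcium)
  x2 ≤ 3.8
  x1, x2, x3 ≥ 0.
The minimum-cost mix takes nothing from canola meal — only rice bran, fish meal. The metabolisable energy and calcium requirements are met with equality.
That vertex is x1 = 0.8239, x2 = 1.87.
Objective = 0.09·0.8239 + 0.86·1.87 = 1.6824.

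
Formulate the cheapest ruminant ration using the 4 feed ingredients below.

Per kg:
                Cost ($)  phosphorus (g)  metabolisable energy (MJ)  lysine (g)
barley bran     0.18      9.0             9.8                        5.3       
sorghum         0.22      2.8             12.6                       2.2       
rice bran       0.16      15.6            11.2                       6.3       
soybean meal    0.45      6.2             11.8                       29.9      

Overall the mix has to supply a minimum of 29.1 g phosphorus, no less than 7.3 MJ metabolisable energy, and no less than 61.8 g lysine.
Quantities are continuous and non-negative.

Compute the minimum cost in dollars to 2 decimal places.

$1.00

Let x1 = kg of barley bran, x2 = kg of sorghum, x3 = kg of rice bran, x4 = kg of soybean meal.
Minimize 0.18x1 + 0.22x2 + 0.16x3 + 0.45x4 with:
  9x1 + 2.8x2 + 15.6x3 + 6.2x4 ≥ 29.1   (phosphorus)
  9.8x1 + 12.6x2 + 11.2x3 + 11.8x4 ≥ 7.3   (metabolisable energy)
  5.3x1 + 2.2x2 + 6.3x3 + 29.9x4 ≥ 61.8   (lysine)
  x1, x2, x3, x4 ≥ 0.
The optimal basis is {rice bran, soybean meal}; barley bran, sorghum drop out. Binding constraints: phosphorus and lysine.
Optimal quantities: rice bran = 1.139 kg, soybean meal = 1.827 kg.
Hence cost = 0.16·1.139 + 0.45·1.827 = $1.0044.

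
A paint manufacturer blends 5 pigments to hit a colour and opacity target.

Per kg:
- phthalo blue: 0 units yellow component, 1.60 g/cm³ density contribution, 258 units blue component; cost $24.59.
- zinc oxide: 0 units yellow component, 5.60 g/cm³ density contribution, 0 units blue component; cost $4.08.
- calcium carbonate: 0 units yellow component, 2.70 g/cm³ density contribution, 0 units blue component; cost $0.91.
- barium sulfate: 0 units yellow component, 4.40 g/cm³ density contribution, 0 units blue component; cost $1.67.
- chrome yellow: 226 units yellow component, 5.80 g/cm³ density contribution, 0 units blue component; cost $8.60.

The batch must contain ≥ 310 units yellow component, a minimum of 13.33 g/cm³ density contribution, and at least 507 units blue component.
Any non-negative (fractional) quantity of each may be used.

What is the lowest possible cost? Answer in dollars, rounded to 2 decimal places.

$60.87

Let x1 = kg of phthalo blue, x2 = kg of zinc oxide, x3 = kg of calcium carbonate, x4 = kg of barium sulfate, x5 = kg of chrome yellow.
Minimise 24.59x1 + 4.08x2 + 0.91x3 + 1.67x4 + 8.6x5 subject to:
  226x5 ≥ 310   (yellow component)
  1.6x1 + 5.6x2 + 2.7x3 + 4.4x4 + 5.8x5 ≥ 13.33   (density contribution)
  258x1 ≥ 507   (blue component)
  x1, x2, x3, x4, x5 ≥ 0.
The minimum-cost mix takes nothing from zinc oxide, barium sulfate — only phthalo blue, calcium carbonate, chrome yellow. There the yellow component, density contribution, blue component constraints are tight.
Optimal quantities: phthalo blue = 1.965 kg, calcium carbonate = 0.8259 kg, chrome yellow = 1.372 kg.
Cost = 24.59·1.965 + 0.91·0.8259 + 8.6·1.372 = 60.8701.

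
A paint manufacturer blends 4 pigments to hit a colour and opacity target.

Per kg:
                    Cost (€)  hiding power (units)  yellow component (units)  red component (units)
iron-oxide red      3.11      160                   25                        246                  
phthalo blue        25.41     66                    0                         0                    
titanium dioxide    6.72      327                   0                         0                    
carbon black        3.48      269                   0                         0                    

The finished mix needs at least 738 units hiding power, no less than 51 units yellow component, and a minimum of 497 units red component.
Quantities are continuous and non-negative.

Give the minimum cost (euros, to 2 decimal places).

Set it up as a linear program. Let x1 = kg of iron-oxide red, x2 = kg of phthalo blue, x3 = kg of titanium dioxide, x4 = kg of carbon black.
Minimize 3.11x1 + 25.41x2 + 6.72x3 + 3.48x4 s.t.:
  160x1 + 66x2 + 327x3 + 269x4 ≥ 738   (hiding power)
  25x1 ≥ 51   (yellow component)
  246x1 ≥ 497   (red component)
  x1, x2, x3, x4 ≥ 0.
The optimal basis is {iron-oxide red, carbon black}; phthalo blue, titanium dioxide drop out. Binding constraints: hiding power and yellow component.
So iron-oxide red = 2.04 kg, carbon black = 1.53 kg.
Total cost: 3.11·2.04 + 3.48·1.53 = 11.6688.

€11.67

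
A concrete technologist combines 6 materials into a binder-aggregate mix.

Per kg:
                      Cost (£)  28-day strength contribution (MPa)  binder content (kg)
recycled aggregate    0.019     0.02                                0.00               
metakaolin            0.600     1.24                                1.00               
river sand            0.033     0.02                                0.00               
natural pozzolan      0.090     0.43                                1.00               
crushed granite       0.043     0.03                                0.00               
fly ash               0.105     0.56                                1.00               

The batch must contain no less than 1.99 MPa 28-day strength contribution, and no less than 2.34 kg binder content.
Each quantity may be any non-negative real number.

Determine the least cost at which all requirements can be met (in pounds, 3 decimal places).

Set it up as a linear program. Let x1 = kg of recycled aggregate, x2 = kg of metakaolin, x3 = kg of river sand, x4 = kg of natural pozzolan, x5 = kg of crushed granite, x6 = kg of fly ash.
Minimize 0.019x1 + 0.6x2 + 0.033x3 + 0.09x4 + 0.043x5 + 0.105x6 s.t.:
  0.02x1 + 1.24x2 + 0.02x3 + 0.43x4 + 0.03x5 + 0.56x6 ≥ 1.99   (28-day strength contribution)
  1x2 + 1x4 + 1x6 ≥ 2.34   (binder content)
  x1, x2, x3, x4, x5, x6 ≥ 0.
The optimal basis is {fly ash}; recycled aggregate, metakaolin, river sand, natural pozzolan, crushed granite drop out. The 28-day strength contribution requirement is met with equality.
Optimal quantities: fly ash = 3.554 kg.
Cost = 0.105·3.554 = 0.37317.

£0.373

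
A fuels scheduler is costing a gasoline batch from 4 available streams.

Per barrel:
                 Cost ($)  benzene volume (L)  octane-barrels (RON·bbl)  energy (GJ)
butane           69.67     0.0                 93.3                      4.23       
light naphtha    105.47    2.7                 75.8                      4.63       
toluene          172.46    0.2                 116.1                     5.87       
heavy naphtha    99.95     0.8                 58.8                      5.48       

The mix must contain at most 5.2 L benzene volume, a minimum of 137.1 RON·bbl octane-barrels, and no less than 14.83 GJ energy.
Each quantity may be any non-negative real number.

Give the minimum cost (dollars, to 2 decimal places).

$244.26

Let x1 = barrels of butane, x2 = barrels of light naphtha, x3 = barrels of toluene, x4 = barrels of heavy naphtha.
min 69.67x1 + 105.47x2 + 172.46x3 + 99.95x4 s.t.:
  2.7x2 + 0.2x3 + 0.8x4 ≤ 5.2   (benzene volume)
  93.3x1 + 75.8x2 + 116.1x3 + 58.8x4 ≥ 137.1   (octane-barrels)
  4.23x1 + 4.63x2 + 5.87x3 + 5.48x4 ≥ 14.83   (energy)
  x1, x2, x3, x4 ≥ 0.
At the optimum only butane is positive (light naphtha, toluene, heavy naphtha = 0). The energy requirement is met with equality.
Solving gives x1 = 3.506.
Hence cost = 69.67·3.506 = $244.2630.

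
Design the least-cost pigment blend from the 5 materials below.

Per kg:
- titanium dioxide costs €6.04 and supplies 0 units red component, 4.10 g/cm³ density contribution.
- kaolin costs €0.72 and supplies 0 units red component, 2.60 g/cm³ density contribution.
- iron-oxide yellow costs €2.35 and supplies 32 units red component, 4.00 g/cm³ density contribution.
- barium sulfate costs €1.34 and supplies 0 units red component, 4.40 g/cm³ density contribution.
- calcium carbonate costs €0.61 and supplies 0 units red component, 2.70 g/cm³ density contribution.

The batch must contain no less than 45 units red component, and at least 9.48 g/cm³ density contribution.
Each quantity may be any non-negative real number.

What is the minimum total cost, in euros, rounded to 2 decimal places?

€4.18

This is a linear program. Let x1 = kg of titanium dioxide, x2 = kg of kaolin, x3 = kg of iron-oxide yellow, x4 = kg of barium sulfate, x5 = kg of calcium carbonate.
Minimise 6.04x1 + 0.72x2 + 2.35x3 + 1.34x4 + 0.61x5 subject to:
  32x3 ≥ 45   (red component)
  4.1x1 + 2.6x2 + 4x3 + 4.4x4 + 2.7x5 ≥ 9.48   (density contribution)
  x1, x2, x3, x4, x5 ≥ 0.
The minimum-cost mix takes nothing from titanium dioxide, kaolin, barium sulfate — only iron-oxide yellow, calcium carbonate. The red component and density contribution requirements are met with equality.
Optimal quantities: iron-oxide yellow = 1.406 kg, calcium carbonate = 1.428 kg.
Total cost: 2.35·1.406 + 0.61·1.428 = 4.1752.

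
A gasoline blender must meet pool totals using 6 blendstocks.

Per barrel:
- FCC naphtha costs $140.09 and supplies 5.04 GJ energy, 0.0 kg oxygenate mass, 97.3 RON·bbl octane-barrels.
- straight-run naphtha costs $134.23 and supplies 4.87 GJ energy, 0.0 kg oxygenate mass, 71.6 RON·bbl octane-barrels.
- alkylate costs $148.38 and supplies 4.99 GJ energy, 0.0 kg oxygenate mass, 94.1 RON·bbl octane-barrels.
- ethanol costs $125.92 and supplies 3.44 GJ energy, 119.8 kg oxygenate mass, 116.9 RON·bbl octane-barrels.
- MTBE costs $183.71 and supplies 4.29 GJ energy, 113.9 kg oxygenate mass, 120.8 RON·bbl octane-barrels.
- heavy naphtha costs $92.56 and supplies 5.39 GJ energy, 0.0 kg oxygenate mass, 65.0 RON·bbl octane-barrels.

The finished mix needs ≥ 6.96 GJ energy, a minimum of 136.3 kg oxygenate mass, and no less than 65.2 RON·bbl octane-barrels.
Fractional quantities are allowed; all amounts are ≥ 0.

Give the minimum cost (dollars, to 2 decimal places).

$195.57

Treat it as an LP. Let x1 = barrels of FCC naphtha, x2 = barrels of straight-run naphtha, x3 = barrels of alkylate, x4 = barrels of ethanol, x5 = barrels of MTBE, x6 = barrels of heavy naphtha.
Minimise 140.09x1 + 134.23x2 + 148.38x3 + 125.92x4 + 183.71x5 + 92.56x6 with:
  5.04x1 + 4.87x2 + 4.99x3 + 3.44x4 + 4.29x5 + 5.39x6 ≥ 6.96   (energy)
  119.8x4 + 113.9x5 ≥ 136.3   (oxygenate mass)
  97.3x1 + 71.6x2 + 94.1x3 + 116.9x4 + 120.8x5 + 65x6 ≥ 65.2   (octane-barrels)
  x1, x2, x3, x4, x5, x6 ≥ 0.
The optimal basis is {ethanol, heavy naphtha}; FCC naphtha, straight-run naphtha, alkylate, MTBE drop out. Binding constraints: energy and oxygenate mass.
That vertex is x4 = 1.1377, x6 = 0.56516.
Hence cost = 125.92·1.1377 + 92.56·0.56516 = $195.5704.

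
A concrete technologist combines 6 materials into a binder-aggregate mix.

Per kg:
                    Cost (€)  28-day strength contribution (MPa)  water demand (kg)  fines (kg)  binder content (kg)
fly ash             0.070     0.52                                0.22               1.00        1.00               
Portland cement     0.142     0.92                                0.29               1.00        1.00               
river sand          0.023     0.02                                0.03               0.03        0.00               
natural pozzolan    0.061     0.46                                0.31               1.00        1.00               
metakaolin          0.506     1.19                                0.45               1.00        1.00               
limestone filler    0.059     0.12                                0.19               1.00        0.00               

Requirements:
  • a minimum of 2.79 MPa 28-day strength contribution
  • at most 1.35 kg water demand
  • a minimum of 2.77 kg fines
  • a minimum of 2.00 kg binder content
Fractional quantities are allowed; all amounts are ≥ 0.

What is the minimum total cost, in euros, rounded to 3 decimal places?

Let x1 = kg of fly ash, x2 = kg of Portland cement, x3 = kg of river sand, x4 = kg of natural pozzolan, x5 = kg of metakaolin, x6 = kg of limestone filler.
min 0.07x1 + 0.142x2 + 0.023x3 + 0.061x4 + 0.506x5 + 0.059x6 with:
  0.52x1 + 0.92x2 + 0.02x3 + 0.46x4 + 1.19x5 + 0.12x6 ≥ 2.79   (28-day strength contribution)
  0.22x1 + 0.29x2 + 0.03x3 + 0.31x4 + 0.45x5 + 0.19x6 ≤ 1.35   (water demand)
  1x1 + 1x2 + 0.03x3 + 1x4 + 1x5 + 1x6 ≥ 2.77   (fines)
  1x1 + 1x2 + 1x4 + 1x5 ≥ 2   (binder content)
  x1, x2, x3, x4, x5, x6 ≥ 0.
At the optimum only fly ash, natural pozzolan are positive (Portland cement, river sand, metakaolin, limestone filler = 0). Binding constraints: 28-day strength contribution and water demand.
That vertex is x1 = 4.065, x4 = 1.47.
Cost = 0.07·4.065 + 0.061·1.47 = 0.37422.

€0.374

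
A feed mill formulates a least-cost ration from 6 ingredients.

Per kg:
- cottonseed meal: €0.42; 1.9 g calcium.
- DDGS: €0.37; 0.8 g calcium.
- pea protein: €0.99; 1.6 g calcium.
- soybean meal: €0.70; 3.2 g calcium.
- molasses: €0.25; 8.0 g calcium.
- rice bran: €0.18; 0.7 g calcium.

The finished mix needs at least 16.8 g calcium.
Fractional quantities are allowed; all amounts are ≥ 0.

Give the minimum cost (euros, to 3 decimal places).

€0.525

Treat it as an LP. Let x1 = kg of cottonseed meal, x2 = kg of DDGS, x3 = kg of pea protein, x4 = kg of soybean meal, x5 = kg of molasses, x6 = kg of rice bran.
Minimize 0.42x1 + 0.37x2 + 0.99x3 + 0.7x4 + 0.25x5 + 0.18x6 with:
  1.9x1 + 0.8x2 + 1.6x3 + 3.2x4 + 8x5 + 0.7x6 ≥ 16.8   (calcium)
  x1, x2, x3, x4, x5, x6 ≥ 0.
At the optimum only molasses is positive (cottonseed meal, DDGS, pea protein, soybean meal, rice bran = 0). The calcium requirement is met with equality.
So molasses = 2.1 kg.
Objective = 0.25·2.1 = 0.52500.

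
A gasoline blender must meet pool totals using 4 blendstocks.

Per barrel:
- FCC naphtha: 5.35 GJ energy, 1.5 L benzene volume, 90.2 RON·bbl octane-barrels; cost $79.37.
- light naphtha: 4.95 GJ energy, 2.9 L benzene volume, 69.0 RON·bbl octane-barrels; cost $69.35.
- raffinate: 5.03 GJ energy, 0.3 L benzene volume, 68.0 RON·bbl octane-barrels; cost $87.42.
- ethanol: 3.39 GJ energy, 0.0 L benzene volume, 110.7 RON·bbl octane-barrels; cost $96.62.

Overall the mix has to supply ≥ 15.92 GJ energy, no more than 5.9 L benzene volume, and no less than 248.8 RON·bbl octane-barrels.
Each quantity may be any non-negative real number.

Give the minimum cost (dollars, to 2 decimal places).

Set it up as a linear program. Let x1 = barrels of FCC naphtha, x2 = barrels of light naphtha, x3 = barrels of raffinate, x4 = barrels of ethanol.
min 79.37x1 + 69.35x2 + 87.42x3 + 96.62x4 subject to:
  5.35x1 + 4.95x2 + 5.03x3 + 3.39x4 ≥ 15.92   (energy)
  1.5x1 + 2.9x2 + 0.3x3 ≤ 5.9   (benzene volume)
  90.2x1 + 69x2 + 68x3 + 110.7x4 ≥ 248.8   (octane-barrels)
  x1, x2, x3, x4 ≥ 0.
The cheapest feasible vertex uses only FCC naphtha, light naphtha; raffinate, ethanol are not used. Binding constraints: energy and benzene volume.
That vertex is x1 = 2.0968, x2 = 0.94994.
Hence cost = 79.37·2.0968 + 69.35·0.94994 = $232.3014.

$232.30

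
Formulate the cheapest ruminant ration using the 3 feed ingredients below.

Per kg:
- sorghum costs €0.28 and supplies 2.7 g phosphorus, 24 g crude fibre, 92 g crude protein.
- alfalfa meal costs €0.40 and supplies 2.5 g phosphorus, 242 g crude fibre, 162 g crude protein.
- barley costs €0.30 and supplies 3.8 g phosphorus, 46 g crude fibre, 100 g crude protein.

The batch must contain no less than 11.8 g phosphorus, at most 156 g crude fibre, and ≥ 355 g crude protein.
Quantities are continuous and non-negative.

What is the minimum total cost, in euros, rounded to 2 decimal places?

€1.06

Treat it as an LP. Let x1 = kg of sorghum, x2 = kg of alfalfa meal, x3 = kg of barley.
min 0.28x1 + 0.4x2 + 0.3x3 subject to:
  2.7x1 + 2.5x2 + 3.8x3 ≥ 11.8   (phosphorus)
  24x1 + 242x2 + 46x3 ≤ 156   (crude fibre)
  92x1 + 162x2 + 100x3 ≥ 355   (crude protein)
  x1, x2, x3 ≥ 0.
The optimal mix uses every input. The phosphorus, crude fibre, crude protein requirements are met with equality.
Solving gives x1 = 1.546, x2 = 0.1256, x3 = 1.924.
Cost = 0.28·1.546 + 0.4·0.1256 + 0.3·1.924 = 1.0603.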